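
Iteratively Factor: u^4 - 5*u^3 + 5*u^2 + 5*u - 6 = (u + 1)*(u^3 - 6*u^2 + 11*u - 6) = (u - 2)*(u + 1)*(u^2 - 4*u + 3) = (u - 3)*(u - 2)*(u + 1)*(u - 1)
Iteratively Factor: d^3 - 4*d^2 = (d)*(d^2 - 4*d) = d^2*(d - 4)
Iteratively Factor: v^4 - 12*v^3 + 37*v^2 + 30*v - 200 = (v - 5)*(v^3 - 7*v^2 + 2*v + 40) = (v - 5)*(v - 4)*(v^2 - 3*v - 10) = (v - 5)^2*(v - 4)*(v + 2)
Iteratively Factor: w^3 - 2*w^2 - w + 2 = (w - 2)*(w^2 - 1) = (w - 2)*(w + 1)*(w - 1)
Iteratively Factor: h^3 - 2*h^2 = (h - 2)*(h^2) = h*(h - 2)*(h)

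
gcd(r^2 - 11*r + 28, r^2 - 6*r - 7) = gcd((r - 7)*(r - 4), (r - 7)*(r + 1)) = r - 7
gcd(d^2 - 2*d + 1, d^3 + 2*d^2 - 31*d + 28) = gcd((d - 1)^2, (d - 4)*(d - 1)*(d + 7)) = d - 1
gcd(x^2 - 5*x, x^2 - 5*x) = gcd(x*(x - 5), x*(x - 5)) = x^2 - 5*x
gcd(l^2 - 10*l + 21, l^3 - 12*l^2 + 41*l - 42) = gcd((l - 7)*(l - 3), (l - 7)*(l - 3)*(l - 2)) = l^2 - 10*l + 21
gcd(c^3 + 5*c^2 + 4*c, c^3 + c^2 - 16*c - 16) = c^2 + 5*c + 4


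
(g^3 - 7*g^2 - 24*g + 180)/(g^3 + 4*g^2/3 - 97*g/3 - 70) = 3*(g - 6)/(3*g + 7)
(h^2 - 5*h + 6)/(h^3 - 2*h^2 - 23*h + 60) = (h - 2)/(h^2 + h - 20)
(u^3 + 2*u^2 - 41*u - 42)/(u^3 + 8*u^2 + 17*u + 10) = (u^2 + u - 42)/(u^2 + 7*u + 10)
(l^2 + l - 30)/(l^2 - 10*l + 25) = (l + 6)/(l - 5)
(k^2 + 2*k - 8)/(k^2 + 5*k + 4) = (k - 2)/(k + 1)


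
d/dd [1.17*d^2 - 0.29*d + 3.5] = 2.34*d - 0.29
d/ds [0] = 0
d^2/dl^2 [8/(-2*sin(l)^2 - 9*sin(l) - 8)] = 8*(16*sin(l)^4 + 54*sin(l)^3 - 7*sin(l)^2 - 180*sin(l) - 130)/(9*sin(l) - cos(2*l) + 9)^3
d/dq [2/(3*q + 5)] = -6/(3*q + 5)^2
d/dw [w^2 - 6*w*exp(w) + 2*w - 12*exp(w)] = -6*w*exp(w) + 2*w - 18*exp(w) + 2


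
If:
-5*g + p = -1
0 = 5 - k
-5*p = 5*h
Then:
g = p/5 + 1/5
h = -p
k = 5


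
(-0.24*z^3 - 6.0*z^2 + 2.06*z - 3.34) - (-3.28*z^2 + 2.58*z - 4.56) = -0.24*z^3 - 2.72*z^2 - 0.52*z + 1.22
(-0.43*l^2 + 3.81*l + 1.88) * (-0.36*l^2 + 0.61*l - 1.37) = 0.1548*l^4 - 1.6339*l^3 + 2.2364*l^2 - 4.0729*l - 2.5756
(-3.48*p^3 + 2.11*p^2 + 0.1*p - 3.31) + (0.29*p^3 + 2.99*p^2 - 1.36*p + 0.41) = -3.19*p^3 + 5.1*p^2 - 1.26*p - 2.9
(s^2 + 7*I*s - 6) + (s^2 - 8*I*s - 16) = 2*s^2 - I*s - 22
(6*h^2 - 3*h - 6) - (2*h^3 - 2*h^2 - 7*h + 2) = -2*h^3 + 8*h^2 + 4*h - 8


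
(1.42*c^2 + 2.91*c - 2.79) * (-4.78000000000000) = -6.7876*c^2 - 13.9098*c + 13.3362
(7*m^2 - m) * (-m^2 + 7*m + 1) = -7*m^4 + 50*m^3 - m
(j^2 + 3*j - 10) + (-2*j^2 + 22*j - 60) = -j^2 + 25*j - 70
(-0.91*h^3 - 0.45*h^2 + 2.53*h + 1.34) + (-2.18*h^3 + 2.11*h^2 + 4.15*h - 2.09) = -3.09*h^3 + 1.66*h^2 + 6.68*h - 0.75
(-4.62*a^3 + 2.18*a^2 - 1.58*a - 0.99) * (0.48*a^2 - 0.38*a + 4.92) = -2.2176*a^5 + 2.802*a^4 - 24.3172*a^3 + 10.8508*a^2 - 7.3974*a - 4.8708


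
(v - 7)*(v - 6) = v^2 - 13*v + 42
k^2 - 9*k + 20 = (k - 5)*(k - 4)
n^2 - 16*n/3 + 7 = (n - 3)*(n - 7/3)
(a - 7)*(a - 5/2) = a^2 - 19*a/2 + 35/2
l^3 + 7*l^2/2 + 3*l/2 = l*(l + 1/2)*(l + 3)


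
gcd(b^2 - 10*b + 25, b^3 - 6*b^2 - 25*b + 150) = b - 5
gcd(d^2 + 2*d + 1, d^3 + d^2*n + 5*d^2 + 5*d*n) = 1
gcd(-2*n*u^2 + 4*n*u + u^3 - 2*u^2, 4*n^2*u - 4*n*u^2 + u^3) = -2*n*u + u^2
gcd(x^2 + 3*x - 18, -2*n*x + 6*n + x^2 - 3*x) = x - 3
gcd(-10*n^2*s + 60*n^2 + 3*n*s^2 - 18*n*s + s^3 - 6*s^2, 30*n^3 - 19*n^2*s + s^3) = -10*n^2 + 3*n*s + s^2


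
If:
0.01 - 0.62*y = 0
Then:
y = 0.02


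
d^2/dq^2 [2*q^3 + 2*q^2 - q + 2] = 12*q + 4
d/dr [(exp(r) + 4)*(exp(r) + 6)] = 2*(exp(r) + 5)*exp(r)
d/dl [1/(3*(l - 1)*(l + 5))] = 2*(-l - 2)/(3*(l^4 + 8*l^3 + 6*l^2 - 40*l + 25))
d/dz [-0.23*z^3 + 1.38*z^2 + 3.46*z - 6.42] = -0.69*z^2 + 2.76*z + 3.46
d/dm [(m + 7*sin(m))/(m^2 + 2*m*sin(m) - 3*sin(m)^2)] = (5*m^2*cos(m) - m^2 - 14*m*sin(m) + 3*m*sin(2*m) + 21*cos(m)/4 + 17*cos(2*m)/2 - 21*cos(3*m)/4 - 17/2)/((m - sin(m))^2*(m + 3*sin(m))^2)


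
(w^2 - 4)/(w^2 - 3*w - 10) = (w - 2)/(w - 5)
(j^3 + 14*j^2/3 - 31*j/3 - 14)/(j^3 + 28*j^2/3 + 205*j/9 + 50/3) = 3*(3*j^2 - 4*j - 7)/(9*j^2 + 30*j + 25)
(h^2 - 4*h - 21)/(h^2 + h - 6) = (h - 7)/(h - 2)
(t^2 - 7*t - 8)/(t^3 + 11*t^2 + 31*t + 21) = (t - 8)/(t^2 + 10*t + 21)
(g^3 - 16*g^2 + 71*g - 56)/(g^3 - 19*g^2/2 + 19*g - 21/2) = 2*(g - 8)/(2*g - 3)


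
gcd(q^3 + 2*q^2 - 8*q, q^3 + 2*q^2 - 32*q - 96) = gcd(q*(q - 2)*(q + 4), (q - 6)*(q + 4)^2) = q + 4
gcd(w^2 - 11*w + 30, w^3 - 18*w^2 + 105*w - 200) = w - 5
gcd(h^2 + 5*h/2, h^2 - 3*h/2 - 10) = h + 5/2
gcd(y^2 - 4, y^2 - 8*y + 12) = y - 2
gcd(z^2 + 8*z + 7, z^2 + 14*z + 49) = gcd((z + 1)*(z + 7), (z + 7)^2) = z + 7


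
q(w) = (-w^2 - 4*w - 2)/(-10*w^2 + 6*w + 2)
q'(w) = (-2*w - 4)/(-10*w^2 + 6*w + 2) + (20*w - 6)*(-w^2 - 4*w - 2)/(-10*w^2 + 6*w + 2)^2 = (-23*w^2 - 22*w + 2)/(2*(25*w^4 - 30*w^3 - w^2 + 6*w + 1))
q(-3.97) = 0.01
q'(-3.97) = -0.02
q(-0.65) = -0.03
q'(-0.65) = 0.35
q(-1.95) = -0.04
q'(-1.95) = -0.04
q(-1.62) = -0.05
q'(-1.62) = -0.04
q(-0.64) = -0.03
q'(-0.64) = 0.38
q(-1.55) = -0.06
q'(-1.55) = -0.04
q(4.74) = 0.22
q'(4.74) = -0.03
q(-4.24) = 0.01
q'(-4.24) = -0.02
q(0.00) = -1.00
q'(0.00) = 1.00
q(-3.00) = -0.00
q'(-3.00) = -0.02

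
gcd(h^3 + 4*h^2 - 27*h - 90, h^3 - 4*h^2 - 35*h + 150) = h^2 + h - 30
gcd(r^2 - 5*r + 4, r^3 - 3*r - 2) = 1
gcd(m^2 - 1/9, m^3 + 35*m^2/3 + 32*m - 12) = m - 1/3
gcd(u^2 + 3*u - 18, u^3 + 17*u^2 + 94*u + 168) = u + 6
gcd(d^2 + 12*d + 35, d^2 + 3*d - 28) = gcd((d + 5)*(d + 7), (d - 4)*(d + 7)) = d + 7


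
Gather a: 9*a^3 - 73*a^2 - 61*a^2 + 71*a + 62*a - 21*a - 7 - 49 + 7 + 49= 9*a^3 - 134*a^2 + 112*a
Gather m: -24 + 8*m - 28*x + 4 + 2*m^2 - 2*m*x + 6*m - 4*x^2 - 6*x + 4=2*m^2 + m*(14 - 2*x) - 4*x^2 - 34*x - 16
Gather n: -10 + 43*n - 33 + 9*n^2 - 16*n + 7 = 9*n^2 + 27*n - 36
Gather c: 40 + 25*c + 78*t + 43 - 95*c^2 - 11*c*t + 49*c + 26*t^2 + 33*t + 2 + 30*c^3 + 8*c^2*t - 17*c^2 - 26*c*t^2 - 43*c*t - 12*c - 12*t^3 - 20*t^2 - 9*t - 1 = 30*c^3 + c^2*(8*t - 112) + c*(-26*t^2 - 54*t + 62) - 12*t^3 + 6*t^2 + 102*t + 84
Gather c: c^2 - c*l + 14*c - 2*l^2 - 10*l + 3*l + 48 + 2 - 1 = c^2 + c*(14 - l) - 2*l^2 - 7*l + 49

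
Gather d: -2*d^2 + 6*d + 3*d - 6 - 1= -2*d^2 + 9*d - 7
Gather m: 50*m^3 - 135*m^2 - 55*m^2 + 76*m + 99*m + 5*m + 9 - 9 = 50*m^3 - 190*m^2 + 180*m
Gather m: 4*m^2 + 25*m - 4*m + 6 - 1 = 4*m^2 + 21*m + 5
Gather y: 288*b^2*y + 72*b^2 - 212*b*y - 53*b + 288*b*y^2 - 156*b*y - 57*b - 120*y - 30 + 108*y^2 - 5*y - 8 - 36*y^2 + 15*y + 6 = 72*b^2 - 110*b + y^2*(288*b + 72) + y*(288*b^2 - 368*b - 110) - 32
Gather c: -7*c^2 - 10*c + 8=-7*c^2 - 10*c + 8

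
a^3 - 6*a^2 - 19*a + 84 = (a - 7)*(a - 3)*(a + 4)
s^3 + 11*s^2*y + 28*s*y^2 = s*(s + 4*y)*(s + 7*y)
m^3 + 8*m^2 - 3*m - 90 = (m - 3)*(m + 5)*(m + 6)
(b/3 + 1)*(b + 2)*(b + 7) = b^3/3 + 4*b^2 + 41*b/3 + 14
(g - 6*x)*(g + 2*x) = g^2 - 4*g*x - 12*x^2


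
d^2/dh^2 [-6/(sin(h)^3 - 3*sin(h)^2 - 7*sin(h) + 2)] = 6*(9*sin(h)^6 - 33*sin(h)^5 + 10*sin(h)^4 + 93*sin(h)^3 + 61*sin(h)^2 - 100*sin(h) - 110)/(sin(h)^3 - 3*sin(h)^2 - 7*sin(h) + 2)^3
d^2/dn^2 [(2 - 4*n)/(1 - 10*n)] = -320/(10*n - 1)^3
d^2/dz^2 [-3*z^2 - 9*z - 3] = -6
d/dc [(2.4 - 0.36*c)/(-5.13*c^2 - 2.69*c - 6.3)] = (-1.8468*c^2 + 24.624*c + 8.724)/(26.3169*c^4 + 27.5994*c^3 + 71.8741*c^2 + 33.894*c + 39.69)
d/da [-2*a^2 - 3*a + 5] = -4*a - 3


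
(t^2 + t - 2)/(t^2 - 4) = (t - 1)/(t - 2)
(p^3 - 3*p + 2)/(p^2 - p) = p + 1 - 2/p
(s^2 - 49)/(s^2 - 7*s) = (s + 7)/s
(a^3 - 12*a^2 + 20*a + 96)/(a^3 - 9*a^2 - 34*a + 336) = (a^2 - 4*a - 12)/(a^2 - a - 42)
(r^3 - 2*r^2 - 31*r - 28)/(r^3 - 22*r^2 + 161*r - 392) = (r^2 + 5*r + 4)/(r^2 - 15*r + 56)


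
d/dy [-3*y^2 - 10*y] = -6*y - 10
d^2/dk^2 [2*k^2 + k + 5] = 4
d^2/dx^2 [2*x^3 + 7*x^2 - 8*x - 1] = 12*x + 14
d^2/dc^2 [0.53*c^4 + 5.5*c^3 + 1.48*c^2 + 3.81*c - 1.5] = 6.36*c^2 + 33.0*c + 2.96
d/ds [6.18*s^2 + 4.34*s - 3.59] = 12.36*s + 4.34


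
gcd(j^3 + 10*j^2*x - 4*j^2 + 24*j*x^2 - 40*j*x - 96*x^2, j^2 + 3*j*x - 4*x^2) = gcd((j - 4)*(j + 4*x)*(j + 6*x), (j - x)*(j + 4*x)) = j + 4*x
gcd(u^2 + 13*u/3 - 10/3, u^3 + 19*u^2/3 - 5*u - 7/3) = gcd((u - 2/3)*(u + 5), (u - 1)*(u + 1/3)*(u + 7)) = 1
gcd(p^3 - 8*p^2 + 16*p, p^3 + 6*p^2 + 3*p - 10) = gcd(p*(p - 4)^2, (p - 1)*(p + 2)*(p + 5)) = 1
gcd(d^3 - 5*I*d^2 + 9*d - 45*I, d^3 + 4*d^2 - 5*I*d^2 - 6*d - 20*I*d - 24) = d - 3*I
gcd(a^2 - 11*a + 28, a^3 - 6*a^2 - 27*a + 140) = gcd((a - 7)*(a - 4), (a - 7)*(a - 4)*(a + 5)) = a^2 - 11*a + 28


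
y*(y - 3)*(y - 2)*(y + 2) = y^4 - 3*y^3 - 4*y^2 + 12*y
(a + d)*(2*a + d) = 2*a^2 + 3*a*d + d^2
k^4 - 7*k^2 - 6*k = k*(k - 3)*(k + 1)*(k + 2)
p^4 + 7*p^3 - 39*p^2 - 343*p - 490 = (p - 7)*(p + 2)*(p + 5)*(p + 7)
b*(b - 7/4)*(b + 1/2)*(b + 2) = b^4 + 3*b^3/4 - 27*b^2/8 - 7*b/4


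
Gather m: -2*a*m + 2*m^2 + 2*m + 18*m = 2*m^2 + m*(20 - 2*a)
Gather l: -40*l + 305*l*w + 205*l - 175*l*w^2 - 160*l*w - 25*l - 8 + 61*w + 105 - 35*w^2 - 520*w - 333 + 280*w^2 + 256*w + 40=l*(-175*w^2 + 145*w + 140) + 245*w^2 - 203*w - 196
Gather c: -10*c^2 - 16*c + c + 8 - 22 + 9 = -10*c^2 - 15*c - 5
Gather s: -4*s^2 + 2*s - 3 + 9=-4*s^2 + 2*s + 6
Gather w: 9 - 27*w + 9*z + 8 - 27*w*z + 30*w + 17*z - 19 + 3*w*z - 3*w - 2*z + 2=-24*w*z + 24*z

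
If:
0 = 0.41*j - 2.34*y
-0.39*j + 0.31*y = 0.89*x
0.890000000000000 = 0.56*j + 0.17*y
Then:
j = 1.51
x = -0.57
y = 0.26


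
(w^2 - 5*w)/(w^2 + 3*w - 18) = w*(w - 5)/(w^2 + 3*w - 18)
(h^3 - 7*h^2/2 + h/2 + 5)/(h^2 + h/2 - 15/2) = (h^2 - h - 2)/(h + 3)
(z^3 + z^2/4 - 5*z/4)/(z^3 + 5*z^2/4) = (z - 1)/z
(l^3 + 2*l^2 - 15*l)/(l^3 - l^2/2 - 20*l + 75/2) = 2*l/(2*l - 5)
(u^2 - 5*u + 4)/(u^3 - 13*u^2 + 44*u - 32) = 1/(u - 8)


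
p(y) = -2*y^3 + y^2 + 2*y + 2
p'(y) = -6*y^2 + 2*y + 2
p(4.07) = -108.13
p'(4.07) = -89.25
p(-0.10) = 1.81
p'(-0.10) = 1.74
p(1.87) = -3.84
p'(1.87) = -15.24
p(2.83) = -29.66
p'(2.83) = -40.39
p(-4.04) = 142.12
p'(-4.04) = -104.01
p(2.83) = -29.66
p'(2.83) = -40.39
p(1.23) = 2.25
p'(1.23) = -4.62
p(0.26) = 2.55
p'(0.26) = 2.11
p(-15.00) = 6947.00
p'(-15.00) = -1378.00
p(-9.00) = 1523.00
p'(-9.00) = -502.00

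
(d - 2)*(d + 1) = d^2 - d - 2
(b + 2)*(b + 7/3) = b^2 + 13*b/3 + 14/3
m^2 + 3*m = m*(m + 3)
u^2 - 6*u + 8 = (u - 4)*(u - 2)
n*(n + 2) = n^2 + 2*n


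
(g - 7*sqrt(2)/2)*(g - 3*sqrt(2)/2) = g^2 - 5*sqrt(2)*g + 21/2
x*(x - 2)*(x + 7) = x^3 + 5*x^2 - 14*x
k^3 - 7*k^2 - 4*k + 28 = (k - 7)*(k - 2)*(k + 2)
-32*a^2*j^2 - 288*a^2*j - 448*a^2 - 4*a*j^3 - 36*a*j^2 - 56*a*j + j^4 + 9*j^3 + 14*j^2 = (-8*a + j)*(4*a + j)*(j + 2)*(j + 7)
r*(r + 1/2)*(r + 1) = r^3 + 3*r^2/2 + r/2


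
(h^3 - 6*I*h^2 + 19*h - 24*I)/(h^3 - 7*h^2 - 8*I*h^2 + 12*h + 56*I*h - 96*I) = (h^2 + 2*I*h + 3)/(h^2 - 7*h + 12)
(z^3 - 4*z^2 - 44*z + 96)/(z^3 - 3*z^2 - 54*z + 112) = (z + 6)/(z + 7)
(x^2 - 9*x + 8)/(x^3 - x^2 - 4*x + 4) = (x - 8)/(x^2 - 4)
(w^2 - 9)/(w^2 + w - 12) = (w + 3)/(w + 4)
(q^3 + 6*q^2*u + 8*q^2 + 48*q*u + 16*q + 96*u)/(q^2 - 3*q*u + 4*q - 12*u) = (q^2 + 6*q*u + 4*q + 24*u)/(q - 3*u)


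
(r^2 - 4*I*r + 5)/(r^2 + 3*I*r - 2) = (r - 5*I)/(r + 2*I)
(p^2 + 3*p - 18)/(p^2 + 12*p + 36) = (p - 3)/(p + 6)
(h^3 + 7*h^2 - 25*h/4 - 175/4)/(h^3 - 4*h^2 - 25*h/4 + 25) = (h + 7)/(h - 4)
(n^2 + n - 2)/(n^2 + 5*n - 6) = (n + 2)/(n + 6)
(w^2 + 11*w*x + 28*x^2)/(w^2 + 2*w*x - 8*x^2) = (-w - 7*x)/(-w + 2*x)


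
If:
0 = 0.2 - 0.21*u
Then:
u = 0.95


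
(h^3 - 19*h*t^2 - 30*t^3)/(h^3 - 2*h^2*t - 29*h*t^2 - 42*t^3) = (-h + 5*t)/(-h + 7*t)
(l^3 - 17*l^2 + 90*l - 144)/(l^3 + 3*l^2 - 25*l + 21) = (l^2 - 14*l + 48)/(l^2 + 6*l - 7)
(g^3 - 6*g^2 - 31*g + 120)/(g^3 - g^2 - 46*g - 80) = (g - 3)/(g + 2)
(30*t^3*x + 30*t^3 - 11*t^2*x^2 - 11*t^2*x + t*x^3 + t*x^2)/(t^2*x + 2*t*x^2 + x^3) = t*(30*t^2*x + 30*t^2 - 11*t*x^2 - 11*t*x + x^3 + x^2)/(x*(t^2 + 2*t*x + x^2))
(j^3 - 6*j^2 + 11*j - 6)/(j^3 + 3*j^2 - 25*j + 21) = (j - 2)/(j + 7)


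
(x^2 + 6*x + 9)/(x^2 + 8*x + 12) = (x^2 + 6*x + 9)/(x^2 + 8*x + 12)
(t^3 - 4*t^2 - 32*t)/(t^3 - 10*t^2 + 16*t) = (t + 4)/(t - 2)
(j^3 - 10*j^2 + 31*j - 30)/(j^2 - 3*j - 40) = (-j^3 + 10*j^2 - 31*j + 30)/(-j^2 + 3*j + 40)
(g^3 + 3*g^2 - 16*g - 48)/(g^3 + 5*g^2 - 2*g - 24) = (g - 4)/(g - 2)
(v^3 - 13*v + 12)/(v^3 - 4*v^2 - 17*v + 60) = (v - 1)/(v - 5)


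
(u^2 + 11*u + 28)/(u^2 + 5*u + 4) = (u + 7)/(u + 1)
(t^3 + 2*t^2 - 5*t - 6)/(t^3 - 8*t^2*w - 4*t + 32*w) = (t^2 + 4*t + 3)/(t^2 - 8*t*w + 2*t - 16*w)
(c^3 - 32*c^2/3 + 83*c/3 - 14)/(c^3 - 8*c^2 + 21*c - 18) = (3*c^2 - 23*c + 14)/(3*(c^2 - 5*c + 6))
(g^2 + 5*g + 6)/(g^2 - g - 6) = (g + 3)/(g - 3)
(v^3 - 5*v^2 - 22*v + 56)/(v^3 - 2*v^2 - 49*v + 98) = (v + 4)/(v + 7)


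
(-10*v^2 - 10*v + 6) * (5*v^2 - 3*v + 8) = -50*v^4 - 20*v^3 - 20*v^2 - 98*v + 48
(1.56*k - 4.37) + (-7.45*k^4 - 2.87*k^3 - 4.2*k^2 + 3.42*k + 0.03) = -7.45*k^4 - 2.87*k^3 - 4.2*k^2 + 4.98*k - 4.34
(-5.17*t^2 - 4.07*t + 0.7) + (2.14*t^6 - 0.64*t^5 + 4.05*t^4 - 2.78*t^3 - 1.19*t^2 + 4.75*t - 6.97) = 2.14*t^6 - 0.64*t^5 + 4.05*t^4 - 2.78*t^3 - 6.36*t^2 + 0.68*t - 6.27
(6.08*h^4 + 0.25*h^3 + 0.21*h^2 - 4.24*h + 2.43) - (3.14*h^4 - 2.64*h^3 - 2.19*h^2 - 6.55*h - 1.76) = 2.94*h^4 + 2.89*h^3 + 2.4*h^2 + 2.31*h + 4.19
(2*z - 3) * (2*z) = 4*z^2 - 6*z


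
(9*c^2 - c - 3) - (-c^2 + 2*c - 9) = 10*c^2 - 3*c + 6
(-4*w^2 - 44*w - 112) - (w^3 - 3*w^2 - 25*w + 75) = -w^3 - w^2 - 19*w - 187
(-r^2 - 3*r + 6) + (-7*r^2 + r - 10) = -8*r^2 - 2*r - 4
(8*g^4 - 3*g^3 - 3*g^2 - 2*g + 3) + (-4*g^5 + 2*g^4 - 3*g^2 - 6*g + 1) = -4*g^5 + 10*g^4 - 3*g^3 - 6*g^2 - 8*g + 4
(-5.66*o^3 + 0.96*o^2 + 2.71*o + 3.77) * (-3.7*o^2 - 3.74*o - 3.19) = 20.942*o^5 + 17.6164*o^4 + 4.438*o^3 - 27.1468*o^2 - 22.7447*o - 12.0263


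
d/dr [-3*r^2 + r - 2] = 1 - 6*r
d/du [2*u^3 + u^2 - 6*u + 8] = 6*u^2 + 2*u - 6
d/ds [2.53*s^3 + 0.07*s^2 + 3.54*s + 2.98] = 7.59*s^2 + 0.14*s + 3.54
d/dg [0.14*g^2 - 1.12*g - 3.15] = 0.28*g - 1.12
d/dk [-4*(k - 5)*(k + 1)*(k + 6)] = -12*k^2 - 16*k + 116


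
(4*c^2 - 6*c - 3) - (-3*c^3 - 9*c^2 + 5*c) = 3*c^3 + 13*c^2 - 11*c - 3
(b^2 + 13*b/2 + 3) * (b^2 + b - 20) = b^4 + 15*b^3/2 - 21*b^2/2 - 127*b - 60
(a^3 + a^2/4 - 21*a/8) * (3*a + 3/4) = 3*a^4 + 3*a^3/2 - 123*a^2/16 - 63*a/32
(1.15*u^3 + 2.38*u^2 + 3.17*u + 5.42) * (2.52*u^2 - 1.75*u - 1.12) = 2.898*u^5 + 3.9851*u^4 + 2.5354*u^3 + 5.4453*u^2 - 13.0354*u - 6.0704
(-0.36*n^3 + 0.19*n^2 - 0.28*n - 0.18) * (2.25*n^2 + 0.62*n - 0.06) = -0.81*n^5 + 0.2043*n^4 - 0.4906*n^3 - 0.59*n^2 - 0.0948*n + 0.0108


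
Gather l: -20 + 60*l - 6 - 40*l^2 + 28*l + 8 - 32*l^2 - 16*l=-72*l^2 + 72*l - 18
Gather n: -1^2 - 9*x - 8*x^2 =-8*x^2 - 9*x - 1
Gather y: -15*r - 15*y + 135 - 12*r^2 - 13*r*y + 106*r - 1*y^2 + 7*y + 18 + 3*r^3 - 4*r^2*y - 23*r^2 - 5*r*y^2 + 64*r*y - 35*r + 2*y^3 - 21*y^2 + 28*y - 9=3*r^3 - 35*r^2 + 56*r + 2*y^3 + y^2*(-5*r - 22) + y*(-4*r^2 + 51*r + 20) + 144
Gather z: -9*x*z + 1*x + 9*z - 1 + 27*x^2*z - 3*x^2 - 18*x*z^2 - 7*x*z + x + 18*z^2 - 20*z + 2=-3*x^2 + 2*x + z^2*(18 - 18*x) + z*(27*x^2 - 16*x - 11) + 1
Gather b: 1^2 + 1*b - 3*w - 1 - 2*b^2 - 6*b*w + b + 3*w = -2*b^2 + b*(2 - 6*w)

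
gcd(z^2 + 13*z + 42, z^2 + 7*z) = z + 7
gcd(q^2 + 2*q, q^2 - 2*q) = q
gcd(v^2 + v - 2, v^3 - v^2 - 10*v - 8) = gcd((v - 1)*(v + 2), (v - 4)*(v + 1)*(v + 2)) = v + 2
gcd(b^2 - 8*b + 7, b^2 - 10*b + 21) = b - 7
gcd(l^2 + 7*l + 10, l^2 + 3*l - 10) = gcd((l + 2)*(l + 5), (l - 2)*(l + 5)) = l + 5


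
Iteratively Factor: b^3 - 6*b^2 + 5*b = (b)*(b^2 - 6*b + 5) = b*(b - 5)*(b - 1)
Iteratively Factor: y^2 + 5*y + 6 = (y + 3)*(y + 2)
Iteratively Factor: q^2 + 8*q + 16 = (q + 4)*(q + 4)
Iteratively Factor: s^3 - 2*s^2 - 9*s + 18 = (s - 2)*(s^2 - 9) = (s - 2)*(s + 3)*(s - 3)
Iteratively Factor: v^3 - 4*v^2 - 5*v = (v - 5)*(v^2 + v) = (v - 5)*(v + 1)*(v)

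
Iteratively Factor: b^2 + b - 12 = (b + 4)*(b - 3)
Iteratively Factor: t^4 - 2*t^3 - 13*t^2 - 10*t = (t)*(t^3 - 2*t^2 - 13*t - 10) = t*(t + 1)*(t^2 - 3*t - 10) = t*(t + 1)*(t + 2)*(t - 5)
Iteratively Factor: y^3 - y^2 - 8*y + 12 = (y - 2)*(y^2 + y - 6) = (y - 2)*(y + 3)*(y - 2)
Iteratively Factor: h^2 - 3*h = (h)*(h - 3)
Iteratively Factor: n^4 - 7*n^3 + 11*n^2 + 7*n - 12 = (n + 1)*(n^3 - 8*n^2 + 19*n - 12) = (n - 4)*(n + 1)*(n^2 - 4*n + 3) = (n - 4)*(n - 3)*(n + 1)*(n - 1)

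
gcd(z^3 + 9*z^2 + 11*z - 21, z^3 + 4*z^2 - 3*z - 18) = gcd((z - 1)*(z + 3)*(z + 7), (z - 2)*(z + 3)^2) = z + 3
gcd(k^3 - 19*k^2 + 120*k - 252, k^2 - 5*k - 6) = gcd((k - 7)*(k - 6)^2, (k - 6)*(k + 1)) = k - 6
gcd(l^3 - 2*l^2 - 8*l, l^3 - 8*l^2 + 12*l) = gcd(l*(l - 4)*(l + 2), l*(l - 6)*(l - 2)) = l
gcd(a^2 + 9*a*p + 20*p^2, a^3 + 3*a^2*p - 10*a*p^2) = a + 5*p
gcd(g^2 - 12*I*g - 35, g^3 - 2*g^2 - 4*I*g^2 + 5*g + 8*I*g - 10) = g - 5*I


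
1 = 1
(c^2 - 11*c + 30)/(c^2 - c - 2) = (-c^2 + 11*c - 30)/(-c^2 + c + 2)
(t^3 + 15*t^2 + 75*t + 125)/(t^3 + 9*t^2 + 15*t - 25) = (t + 5)/(t - 1)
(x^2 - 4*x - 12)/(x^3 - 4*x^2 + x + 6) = (x^2 - 4*x - 12)/(x^3 - 4*x^2 + x + 6)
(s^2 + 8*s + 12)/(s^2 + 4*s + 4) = (s + 6)/(s + 2)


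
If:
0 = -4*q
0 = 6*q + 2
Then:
No Solution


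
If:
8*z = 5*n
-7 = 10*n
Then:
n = -7/10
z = -7/16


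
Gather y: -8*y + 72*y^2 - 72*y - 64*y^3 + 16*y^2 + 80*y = -64*y^3 + 88*y^2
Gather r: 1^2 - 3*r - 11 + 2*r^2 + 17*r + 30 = 2*r^2 + 14*r + 20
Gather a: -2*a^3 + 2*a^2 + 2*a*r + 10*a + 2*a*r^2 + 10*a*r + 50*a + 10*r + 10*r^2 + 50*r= -2*a^3 + 2*a^2 + a*(2*r^2 + 12*r + 60) + 10*r^2 + 60*r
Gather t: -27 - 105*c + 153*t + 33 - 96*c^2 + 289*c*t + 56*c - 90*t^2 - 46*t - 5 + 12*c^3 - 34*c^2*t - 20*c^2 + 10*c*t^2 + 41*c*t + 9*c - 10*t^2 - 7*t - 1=12*c^3 - 116*c^2 - 40*c + t^2*(10*c - 100) + t*(-34*c^2 + 330*c + 100)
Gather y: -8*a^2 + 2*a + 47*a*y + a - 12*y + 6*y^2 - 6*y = -8*a^2 + 3*a + 6*y^2 + y*(47*a - 18)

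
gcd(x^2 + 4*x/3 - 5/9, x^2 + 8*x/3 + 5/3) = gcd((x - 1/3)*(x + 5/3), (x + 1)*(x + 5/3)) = x + 5/3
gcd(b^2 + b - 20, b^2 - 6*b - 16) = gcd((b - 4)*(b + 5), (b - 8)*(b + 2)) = 1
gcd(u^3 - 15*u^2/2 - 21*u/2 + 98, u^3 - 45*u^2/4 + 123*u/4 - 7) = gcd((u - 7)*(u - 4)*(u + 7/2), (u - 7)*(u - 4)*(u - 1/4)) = u^2 - 11*u + 28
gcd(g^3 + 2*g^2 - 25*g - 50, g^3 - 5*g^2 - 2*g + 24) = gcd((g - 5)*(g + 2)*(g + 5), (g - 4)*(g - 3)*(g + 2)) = g + 2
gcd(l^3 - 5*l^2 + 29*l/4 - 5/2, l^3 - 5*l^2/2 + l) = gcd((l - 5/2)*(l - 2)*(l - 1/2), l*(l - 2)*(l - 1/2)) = l^2 - 5*l/2 + 1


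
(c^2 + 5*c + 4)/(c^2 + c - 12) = (c + 1)/(c - 3)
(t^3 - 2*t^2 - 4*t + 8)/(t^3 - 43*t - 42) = (-t^3 + 2*t^2 + 4*t - 8)/(-t^3 + 43*t + 42)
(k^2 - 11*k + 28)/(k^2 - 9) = (k^2 - 11*k + 28)/(k^2 - 9)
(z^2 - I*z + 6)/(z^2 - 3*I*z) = (z + 2*I)/z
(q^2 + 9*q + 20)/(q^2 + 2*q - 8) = (q + 5)/(q - 2)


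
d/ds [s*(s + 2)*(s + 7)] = 3*s^2 + 18*s + 14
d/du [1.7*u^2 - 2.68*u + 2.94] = 3.4*u - 2.68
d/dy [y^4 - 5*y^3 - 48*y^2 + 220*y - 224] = 4*y^3 - 15*y^2 - 96*y + 220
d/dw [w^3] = 3*w^2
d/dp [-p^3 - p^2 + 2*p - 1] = -3*p^2 - 2*p + 2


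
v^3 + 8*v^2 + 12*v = v*(v + 2)*(v + 6)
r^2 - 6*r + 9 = (r - 3)^2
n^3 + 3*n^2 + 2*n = n*(n + 1)*(n + 2)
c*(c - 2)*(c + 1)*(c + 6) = c^4 + 5*c^3 - 8*c^2 - 12*c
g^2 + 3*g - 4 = (g - 1)*(g + 4)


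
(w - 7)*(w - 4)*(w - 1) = w^3 - 12*w^2 + 39*w - 28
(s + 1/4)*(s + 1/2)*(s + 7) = s^3 + 31*s^2/4 + 43*s/8 + 7/8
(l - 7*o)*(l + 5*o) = l^2 - 2*l*o - 35*o^2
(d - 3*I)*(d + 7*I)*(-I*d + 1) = -I*d^3 + 5*d^2 - 17*I*d + 21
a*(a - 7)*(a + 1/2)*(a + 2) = a^4 - 9*a^3/2 - 33*a^2/2 - 7*a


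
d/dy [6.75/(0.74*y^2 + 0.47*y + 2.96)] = (-9.99*y - 3.1725)/(0.74*y^2 + 0.47*y + 2.96)^2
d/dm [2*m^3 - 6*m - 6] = 6*m^2 - 6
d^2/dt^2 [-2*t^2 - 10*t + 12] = -4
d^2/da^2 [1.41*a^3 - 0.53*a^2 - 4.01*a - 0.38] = 8.46*a - 1.06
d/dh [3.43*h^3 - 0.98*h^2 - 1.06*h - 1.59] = 10.29*h^2 - 1.96*h - 1.06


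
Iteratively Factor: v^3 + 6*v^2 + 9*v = (v + 3)*(v^2 + 3*v) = v*(v + 3)*(v + 3)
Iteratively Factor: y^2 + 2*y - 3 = (y + 3)*(y - 1)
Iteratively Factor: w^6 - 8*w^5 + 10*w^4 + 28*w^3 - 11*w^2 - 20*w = (w)*(w^5 - 8*w^4 + 10*w^3 + 28*w^2 - 11*w - 20) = w*(w - 4)*(w^4 - 4*w^3 - 6*w^2 + 4*w + 5) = w*(w - 5)*(w - 4)*(w^3 + w^2 - w - 1) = w*(w - 5)*(w - 4)*(w - 1)*(w^2 + 2*w + 1) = w*(w - 5)*(w - 4)*(w - 1)*(w + 1)*(w + 1)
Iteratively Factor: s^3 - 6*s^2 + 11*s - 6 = (s - 3)*(s^2 - 3*s + 2) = (s - 3)*(s - 1)*(s - 2)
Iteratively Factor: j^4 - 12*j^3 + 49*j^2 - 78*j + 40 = (j - 1)*(j^3 - 11*j^2 + 38*j - 40) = (j - 2)*(j - 1)*(j^2 - 9*j + 20) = (j - 4)*(j - 2)*(j - 1)*(j - 5)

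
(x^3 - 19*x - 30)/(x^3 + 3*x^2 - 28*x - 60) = (x + 3)/(x + 6)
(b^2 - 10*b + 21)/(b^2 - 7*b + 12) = (b - 7)/(b - 4)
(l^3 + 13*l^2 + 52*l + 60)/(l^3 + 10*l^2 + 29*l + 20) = (l^2 + 8*l + 12)/(l^2 + 5*l + 4)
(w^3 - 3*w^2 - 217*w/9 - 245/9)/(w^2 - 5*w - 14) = (w^2 + 4*w + 35/9)/(w + 2)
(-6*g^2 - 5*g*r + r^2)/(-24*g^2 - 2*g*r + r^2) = (g + r)/(4*g + r)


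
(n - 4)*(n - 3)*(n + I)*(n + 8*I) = n^4 - 7*n^3 + 9*I*n^3 + 4*n^2 - 63*I*n^2 + 56*n + 108*I*n - 96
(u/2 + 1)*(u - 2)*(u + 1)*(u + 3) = u^4/2 + 2*u^3 - u^2/2 - 8*u - 6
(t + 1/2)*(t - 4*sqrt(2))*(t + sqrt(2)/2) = t^3 - 7*sqrt(2)*t^2/2 + t^2/2 - 4*t - 7*sqrt(2)*t/4 - 2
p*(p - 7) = p^2 - 7*p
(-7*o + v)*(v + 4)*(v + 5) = -7*o*v^2 - 63*o*v - 140*o + v^3 + 9*v^2 + 20*v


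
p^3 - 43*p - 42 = (p - 7)*(p + 1)*(p + 6)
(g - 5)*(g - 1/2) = g^2 - 11*g/2 + 5/2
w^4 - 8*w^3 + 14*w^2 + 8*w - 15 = (w - 5)*(w - 3)*(w - 1)*(w + 1)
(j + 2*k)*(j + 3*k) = j^2 + 5*j*k + 6*k^2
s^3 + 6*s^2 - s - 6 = (s - 1)*(s + 1)*(s + 6)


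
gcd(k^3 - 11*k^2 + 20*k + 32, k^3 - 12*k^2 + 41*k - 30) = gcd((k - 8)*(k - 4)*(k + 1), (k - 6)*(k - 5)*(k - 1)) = 1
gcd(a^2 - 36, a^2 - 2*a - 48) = a + 6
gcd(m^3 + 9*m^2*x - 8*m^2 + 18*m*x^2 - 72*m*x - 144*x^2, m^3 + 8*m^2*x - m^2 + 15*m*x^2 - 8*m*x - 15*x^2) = m + 3*x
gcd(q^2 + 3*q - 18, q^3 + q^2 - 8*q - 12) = q - 3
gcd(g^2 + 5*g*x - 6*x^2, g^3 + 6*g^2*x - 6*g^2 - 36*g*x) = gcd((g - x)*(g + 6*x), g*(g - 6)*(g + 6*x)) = g + 6*x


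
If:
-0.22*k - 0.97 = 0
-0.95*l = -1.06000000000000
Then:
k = -4.41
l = 1.12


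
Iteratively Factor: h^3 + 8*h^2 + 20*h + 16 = (h + 4)*(h^2 + 4*h + 4) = (h + 2)*(h + 4)*(h + 2)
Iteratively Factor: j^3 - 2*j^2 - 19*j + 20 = (j - 1)*(j^2 - j - 20) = (j - 1)*(j + 4)*(j - 5)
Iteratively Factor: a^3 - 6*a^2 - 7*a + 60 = (a + 3)*(a^2 - 9*a + 20) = (a - 5)*(a + 3)*(a - 4)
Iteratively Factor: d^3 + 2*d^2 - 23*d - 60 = (d + 4)*(d^2 - 2*d - 15) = (d + 3)*(d + 4)*(d - 5)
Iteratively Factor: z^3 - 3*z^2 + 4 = (z + 1)*(z^2 - 4*z + 4) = (z - 2)*(z + 1)*(z - 2)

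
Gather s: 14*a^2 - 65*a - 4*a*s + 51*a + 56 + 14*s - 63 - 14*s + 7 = 14*a^2 - 4*a*s - 14*a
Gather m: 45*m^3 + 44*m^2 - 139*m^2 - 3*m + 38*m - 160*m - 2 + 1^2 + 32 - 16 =45*m^3 - 95*m^2 - 125*m + 15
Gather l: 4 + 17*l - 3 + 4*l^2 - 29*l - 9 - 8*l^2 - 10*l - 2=-4*l^2 - 22*l - 10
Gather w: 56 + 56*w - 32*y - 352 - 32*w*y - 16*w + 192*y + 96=w*(40 - 32*y) + 160*y - 200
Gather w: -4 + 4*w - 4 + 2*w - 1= 6*w - 9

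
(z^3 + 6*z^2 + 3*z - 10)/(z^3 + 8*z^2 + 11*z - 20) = (z + 2)/(z + 4)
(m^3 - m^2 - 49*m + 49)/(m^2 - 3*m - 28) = (m^2 + 6*m - 7)/(m + 4)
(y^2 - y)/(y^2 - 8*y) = (y - 1)/(y - 8)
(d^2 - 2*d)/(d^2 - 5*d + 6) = d/(d - 3)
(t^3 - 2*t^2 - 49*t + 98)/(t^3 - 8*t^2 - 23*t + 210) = (t^2 + 5*t - 14)/(t^2 - t - 30)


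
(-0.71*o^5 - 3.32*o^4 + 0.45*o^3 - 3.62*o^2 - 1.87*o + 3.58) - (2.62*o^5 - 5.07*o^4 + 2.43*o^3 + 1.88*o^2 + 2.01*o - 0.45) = -3.33*o^5 + 1.75*o^4 - 1.98*o^3 - 5.5*o^2 - 3.88*o + 4.03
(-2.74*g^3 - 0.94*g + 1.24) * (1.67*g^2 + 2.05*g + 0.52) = -4.5758*g^5 - 5.617*g^4 - 2.9946*g^3 + 0.1438*g^2 + 2.0532*g + 0.6448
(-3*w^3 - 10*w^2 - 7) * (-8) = 24*w^3 + 80*w^2 + 56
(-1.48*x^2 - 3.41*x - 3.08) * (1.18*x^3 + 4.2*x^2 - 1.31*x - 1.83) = -1.7464*x^5 - 10.2398*x^4 - 16.0176*x^3 - 5.7605*x^2 + 10.2751*x + 5.6364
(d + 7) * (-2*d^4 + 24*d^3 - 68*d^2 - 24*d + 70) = -2*d^5 + 10*d^4 + 100*d^3 - 500*d^2 - 98*d + 490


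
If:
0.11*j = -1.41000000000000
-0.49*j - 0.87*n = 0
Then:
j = -12.82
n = 7.22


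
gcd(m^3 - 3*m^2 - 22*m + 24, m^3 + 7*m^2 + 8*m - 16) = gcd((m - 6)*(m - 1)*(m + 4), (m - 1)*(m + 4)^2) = m^2 + 3*m - 4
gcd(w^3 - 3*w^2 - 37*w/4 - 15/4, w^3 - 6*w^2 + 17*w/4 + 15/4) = w^2 - 9*w/2 - 5/2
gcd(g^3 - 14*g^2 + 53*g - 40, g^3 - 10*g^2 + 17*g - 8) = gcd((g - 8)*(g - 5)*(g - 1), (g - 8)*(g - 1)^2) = g^2 - 9*g + 8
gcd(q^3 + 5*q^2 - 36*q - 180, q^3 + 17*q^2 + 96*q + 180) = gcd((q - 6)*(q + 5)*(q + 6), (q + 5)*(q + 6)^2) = q^2 + 11*q + 30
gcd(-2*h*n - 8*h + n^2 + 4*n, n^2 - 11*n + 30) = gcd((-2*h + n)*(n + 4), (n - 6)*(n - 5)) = 1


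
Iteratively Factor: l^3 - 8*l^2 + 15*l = (l - 3)*(l^2 - 5*l) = l*(l - 3)*(l - 5)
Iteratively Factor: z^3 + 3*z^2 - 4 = (z - 1)*(z^2 + 4*z + 4) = (z - 1)*(z + 2)*(z + 2)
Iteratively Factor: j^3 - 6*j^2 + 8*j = (j - 4)*(j^2 - 2*j) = j*(j - 4)*(j - 2)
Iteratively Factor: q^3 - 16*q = (q + 4)*(q^2 - 4*q) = q*(q + 4)*(q - 4)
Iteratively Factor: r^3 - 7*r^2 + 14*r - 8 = (r - 4)*(r^2 - 3*r + 2) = (r - 4)*(r - 2)*(r - 1)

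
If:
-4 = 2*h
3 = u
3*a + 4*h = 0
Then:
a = 8/3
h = -2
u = 3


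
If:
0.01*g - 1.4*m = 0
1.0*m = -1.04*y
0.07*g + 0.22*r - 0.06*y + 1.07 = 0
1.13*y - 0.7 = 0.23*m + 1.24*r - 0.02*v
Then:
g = -145.6*y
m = -1.04*y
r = 46.6*y - 4.86363636363636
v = 2820.74*y - 266.545454545455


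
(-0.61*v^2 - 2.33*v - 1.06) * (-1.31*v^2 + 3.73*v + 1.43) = 0.7991*v^4 + 0.777*v^3 - 8.1746*v^2 - 7.2857*v - 1.5158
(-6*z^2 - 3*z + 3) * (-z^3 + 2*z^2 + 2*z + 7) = 6*z^5 - 9*z^4 - 21*z^3 - 42*z^2 - 15*z + 21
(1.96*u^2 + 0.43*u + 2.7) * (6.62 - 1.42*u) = -2.7832*u^3 + 12.3646*u^2 - 0.9874*u + 17.874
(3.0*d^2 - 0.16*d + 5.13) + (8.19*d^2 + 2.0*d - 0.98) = 11.19*d^2 + 1.84*d + 4.15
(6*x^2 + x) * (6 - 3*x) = -18*x^3 + 33*x^2 + 6*x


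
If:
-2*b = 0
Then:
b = 0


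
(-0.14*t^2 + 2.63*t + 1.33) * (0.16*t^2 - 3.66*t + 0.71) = -0.0224*t^4 + 0.9332*t^3 - 9.5124*t^2 - 3.0005*t + 0.9443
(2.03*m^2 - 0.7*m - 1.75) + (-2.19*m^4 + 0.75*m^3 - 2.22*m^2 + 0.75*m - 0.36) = -2.19*m^4 + 0.75*m^3 - 0.19*m^2 + 0.05*m - 2.11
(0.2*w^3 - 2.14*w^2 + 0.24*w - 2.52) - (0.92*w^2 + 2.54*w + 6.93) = 0.2*w^3 - 3.06*w^2 - 2.3*w - 9.45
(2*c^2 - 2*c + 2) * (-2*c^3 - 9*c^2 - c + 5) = -4*c^5 - 14*c^4 + 12*c^3 - 6*c^2 - 12*c + 10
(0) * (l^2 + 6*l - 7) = 0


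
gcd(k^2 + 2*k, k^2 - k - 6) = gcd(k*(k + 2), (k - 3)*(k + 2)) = k + 2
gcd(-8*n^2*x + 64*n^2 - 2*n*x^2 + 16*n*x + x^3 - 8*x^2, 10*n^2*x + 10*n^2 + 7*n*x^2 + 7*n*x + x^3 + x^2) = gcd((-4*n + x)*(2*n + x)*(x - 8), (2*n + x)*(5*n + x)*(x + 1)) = 2*n + x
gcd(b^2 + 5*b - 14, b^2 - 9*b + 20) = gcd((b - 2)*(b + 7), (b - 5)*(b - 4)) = 1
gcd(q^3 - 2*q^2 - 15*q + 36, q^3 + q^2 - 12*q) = q^2 + q - 12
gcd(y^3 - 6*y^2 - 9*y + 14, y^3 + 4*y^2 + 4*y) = y + 2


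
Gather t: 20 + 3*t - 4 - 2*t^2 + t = -2*t^2 + 4*t + 16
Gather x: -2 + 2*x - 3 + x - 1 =3*x - 6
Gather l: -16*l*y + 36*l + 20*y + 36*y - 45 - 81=l*(36 - 16*y) + 56*y - 126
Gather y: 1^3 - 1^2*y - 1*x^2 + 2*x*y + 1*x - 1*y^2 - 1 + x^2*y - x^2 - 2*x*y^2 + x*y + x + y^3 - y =-2*x^2 + 2*x + y^3 + y^2*(-2*x - 1) + y*(x^2 + 3*x - 2)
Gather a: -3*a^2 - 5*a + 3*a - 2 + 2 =-3*a^2 - 2*a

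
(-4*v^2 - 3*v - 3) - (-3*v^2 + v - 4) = -v^2 - 4*v + 1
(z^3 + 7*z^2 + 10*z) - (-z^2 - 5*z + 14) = z^3 + 8*z^2 + 15*z - 14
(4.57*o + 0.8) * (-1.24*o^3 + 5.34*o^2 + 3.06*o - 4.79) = -5.6668*o^4 + 23.4118*o^3 + 18.2562*o^2 - 19.4423*o - 3.832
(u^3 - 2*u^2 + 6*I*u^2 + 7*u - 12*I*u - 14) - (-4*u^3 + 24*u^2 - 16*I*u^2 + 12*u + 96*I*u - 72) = 5*u^3 - 26*u^2 + 22*I*u^2 - 5*u - 108*I*u + 58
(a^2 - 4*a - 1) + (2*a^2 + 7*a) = 3*a^2 + 3*a - 1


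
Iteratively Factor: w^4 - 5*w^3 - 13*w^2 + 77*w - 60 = (w - 1)*(w^3 - 4*w^2 - 17*w + 60) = (w - 1)*(w + 4)*(w^2 - 8*w + 15) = (w - 5)*(w - 1)*(w + 4)*(w - 3)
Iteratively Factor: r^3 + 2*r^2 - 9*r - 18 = (r - 3)*(r^2 + 5*r + 6) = (r - 3)*(r + 3)*(r + 2)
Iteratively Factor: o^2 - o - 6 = (o + 2)*(o - 3)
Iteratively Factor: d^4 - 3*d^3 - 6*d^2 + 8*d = (d - 1)*(d^3 - 2*d^2 - 8*d) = d*(d - 1)*(d^2 - 2*d - 8) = d*(d - 1)*(d + 2)*(d - 4)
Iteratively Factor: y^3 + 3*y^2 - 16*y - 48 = (y + 3)*(y^2 - 16) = (y - 4)*(y + 3)*(y + 4)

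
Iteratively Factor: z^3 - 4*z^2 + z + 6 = (z - 3)*(z^2 - z - 2) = (z - 3)*(z - 2)*(z + 1)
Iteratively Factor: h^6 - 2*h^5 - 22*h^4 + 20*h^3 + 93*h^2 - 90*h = (h - 5)*(h^5 + 3*h^4 - 7*h^3 - 15*h^2 + 18*h) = (h - 5)*(h + 3)*(h^4 - 7*h^2 + 6*h) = (h - 5)*(h - 1)*(h + 3)*(h^3 + h^2 - 6*h) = h*(h - 5)*(h - 1)*(h + 3)*(h^2 + h - 6) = h*(h - 5)*(h - 2)*(h - 1)*(h + 3)*(h + 3)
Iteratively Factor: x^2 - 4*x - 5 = (x - 5)*(x + 1)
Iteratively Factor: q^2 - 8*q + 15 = (q - 5)*(q - 3)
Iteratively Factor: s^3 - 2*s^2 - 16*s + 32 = (s - 4)*(s^2 + 2*s - 8) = (s - 4)*(s - 2)*(s + 4)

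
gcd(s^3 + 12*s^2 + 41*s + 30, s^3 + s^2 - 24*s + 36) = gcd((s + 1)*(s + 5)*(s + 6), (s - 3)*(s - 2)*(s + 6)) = s + 6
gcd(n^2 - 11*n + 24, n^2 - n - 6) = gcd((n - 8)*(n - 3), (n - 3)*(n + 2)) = n - 3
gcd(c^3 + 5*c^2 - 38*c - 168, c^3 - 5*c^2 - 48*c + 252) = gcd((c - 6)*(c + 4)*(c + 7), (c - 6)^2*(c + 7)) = c^2 + c - 42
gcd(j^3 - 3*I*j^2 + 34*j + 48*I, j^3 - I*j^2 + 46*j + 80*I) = j^2 - 6*I*j + 16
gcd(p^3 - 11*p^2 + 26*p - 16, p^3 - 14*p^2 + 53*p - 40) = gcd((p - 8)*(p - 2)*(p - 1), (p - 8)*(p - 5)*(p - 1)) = p^2 - 9*p + 8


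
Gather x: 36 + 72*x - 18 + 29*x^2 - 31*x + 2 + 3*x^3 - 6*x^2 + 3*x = 3*x^3 + 23*x^2 + 44*x + 20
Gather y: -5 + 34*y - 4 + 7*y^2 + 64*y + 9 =7*y^2 + 98*y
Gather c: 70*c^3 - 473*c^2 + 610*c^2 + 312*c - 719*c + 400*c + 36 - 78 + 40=70*c^3 + 137*c^2 - 7*c - 2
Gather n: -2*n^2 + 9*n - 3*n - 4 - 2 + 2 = -2*n^2 + 6*n - 4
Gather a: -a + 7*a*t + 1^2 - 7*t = a*(7*t - 1) - 7*t + 1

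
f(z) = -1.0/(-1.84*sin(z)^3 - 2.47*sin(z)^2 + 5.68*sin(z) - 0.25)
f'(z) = -1.0*(5.52*sin(z)^2*cos(z) + 4.94*sin(z)*cos(z) - 5.68*cos(z))/(-1.84*sin(z)^3 - 2.47*sin(z)^2 + 5.68*sin(z) - 0.25)^2 = (-5.52*sin(z)^2 - 4.94*sin(z) + 5.68)*cos(z)/(1.84*sin(z)^3 + 2.47*sin(z)^2 - 5.68*sin(z) + 0.25)^2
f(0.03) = 12.21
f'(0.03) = 823.65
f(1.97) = -0.69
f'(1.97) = 0.66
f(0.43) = -0.64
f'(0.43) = 1.00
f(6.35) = -8.50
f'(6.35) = 383.78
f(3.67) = 0.29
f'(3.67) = -0.48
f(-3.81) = -0.53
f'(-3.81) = -0.11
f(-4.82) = -0.87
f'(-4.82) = -0.38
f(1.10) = -0.65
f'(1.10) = -0.59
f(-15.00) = 0.22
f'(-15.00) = -0.25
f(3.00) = -2.01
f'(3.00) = -19.51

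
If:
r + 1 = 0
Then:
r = -1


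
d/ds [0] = 0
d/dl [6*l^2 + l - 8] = 12*l + 1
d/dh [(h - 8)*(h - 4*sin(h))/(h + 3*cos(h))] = ((h - 8)*(h - 4*sin(h))*(3*sin(h) - 1) + (h + 3*cos(h))*(h + (8 - h)*(4*cos(h) - 1) - 4*sin(h)))/(h + 3*cos(h))^2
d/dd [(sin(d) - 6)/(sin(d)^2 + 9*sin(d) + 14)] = (12*sin(d) + cos(d)^2 + 67)*cos(d)/(sin(d)^2 + 9*sin(d) + 14)^2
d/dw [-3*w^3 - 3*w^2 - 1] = 3*w*(-3*w - 2)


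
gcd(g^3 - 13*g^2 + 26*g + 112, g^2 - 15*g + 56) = g^2 - 15*g + 56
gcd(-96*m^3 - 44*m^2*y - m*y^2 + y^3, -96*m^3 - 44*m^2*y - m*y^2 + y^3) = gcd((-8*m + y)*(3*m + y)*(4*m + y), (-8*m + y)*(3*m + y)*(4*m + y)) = -96*m^3 - 44*m^2*y - m*y^2 + y^3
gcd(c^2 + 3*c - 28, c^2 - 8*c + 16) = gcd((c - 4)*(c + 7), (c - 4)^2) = c - 4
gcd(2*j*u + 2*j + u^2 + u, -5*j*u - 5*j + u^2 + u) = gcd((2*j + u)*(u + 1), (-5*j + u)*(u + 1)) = u + 1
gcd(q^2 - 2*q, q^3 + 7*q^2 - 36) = q - 2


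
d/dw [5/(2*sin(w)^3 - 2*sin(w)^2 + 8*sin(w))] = 5*(-3*cos(w) + 2/tan(w) - 4*cos(w)/sin(w)^2)/(2*(sin(w)^2 - sin(w) + 4)^2)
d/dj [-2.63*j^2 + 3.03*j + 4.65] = 3.03 - 5.26*j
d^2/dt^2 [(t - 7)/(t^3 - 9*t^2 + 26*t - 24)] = 2*((t - 7)*(3*t^2 - 18*t + 26)^2 + (-3*t^2 + 18*t - 3*(t - 7)*(t - 3) - 26)*(t^3 - 9*t^2 + 26*t - 24))/(t^3 - 9*t^2 + 26*t - 24)^3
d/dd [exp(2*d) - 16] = 2*exp(2*d)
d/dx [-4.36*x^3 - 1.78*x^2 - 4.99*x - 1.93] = -13.08*x^2 - 3.56*x - 4.99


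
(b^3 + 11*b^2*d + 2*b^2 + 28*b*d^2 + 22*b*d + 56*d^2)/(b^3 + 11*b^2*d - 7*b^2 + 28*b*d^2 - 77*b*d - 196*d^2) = (b + 2)/(b - 7)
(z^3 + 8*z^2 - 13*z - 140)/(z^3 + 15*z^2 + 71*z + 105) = (z - 4)/(z + 3)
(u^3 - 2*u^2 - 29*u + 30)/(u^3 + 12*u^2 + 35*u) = (u^2 - 7*u + 6)/(u*(u + 7))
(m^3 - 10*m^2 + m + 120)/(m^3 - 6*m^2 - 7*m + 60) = (m - 8)/(m - 4)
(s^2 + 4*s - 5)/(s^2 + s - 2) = (s + 5)/(s + 2)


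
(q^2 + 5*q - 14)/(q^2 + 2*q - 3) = (q^2 + 5*q - 14)/(q^2 + 2*q - 3)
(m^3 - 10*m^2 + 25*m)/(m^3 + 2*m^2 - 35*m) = (m - 5)/(m + 7)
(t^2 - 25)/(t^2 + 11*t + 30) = (t - 5)/(t + 6)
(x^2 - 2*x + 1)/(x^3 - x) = (x - 1)/(x*(x + 1))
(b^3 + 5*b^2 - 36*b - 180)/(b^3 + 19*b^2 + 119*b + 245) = (b^2 - 36)/(b^2 + 14*b + 49)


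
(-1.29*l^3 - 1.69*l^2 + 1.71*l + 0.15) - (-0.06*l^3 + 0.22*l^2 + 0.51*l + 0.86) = -1.23*l^3 - 1.91*l^2 + 1.2*l - 0.71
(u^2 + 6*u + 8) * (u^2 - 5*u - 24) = u^4 + u^3 - 46*u^2 - 184*u - 192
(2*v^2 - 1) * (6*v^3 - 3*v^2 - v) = 12*v^5 - 6*v^4 - 8*v^3 + 3*v^2 + v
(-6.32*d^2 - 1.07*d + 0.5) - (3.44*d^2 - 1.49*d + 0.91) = -9.76*d^2 + 0.42*d - 0.41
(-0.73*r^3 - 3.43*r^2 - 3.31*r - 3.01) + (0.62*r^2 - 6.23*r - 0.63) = -0.73*r^3 - 2.81*r^2 - 9.54*r - 3.64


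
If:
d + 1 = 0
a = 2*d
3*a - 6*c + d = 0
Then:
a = -2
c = -7/6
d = -1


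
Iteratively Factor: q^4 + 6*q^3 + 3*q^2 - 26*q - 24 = (q + 3)*(q^3 + 3*q^2 - 6*q - 8) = (q + 1)*(q + 3)*(q^2 + 2*q - 8) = (q + 1)*(q + 3)*(q + 4)*(q - 2)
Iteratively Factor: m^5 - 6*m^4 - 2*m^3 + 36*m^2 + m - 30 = (m - 1)*(m^4 - 5*m^3 - 7*m^2 + 29*m + 30) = (m - 5)*(m - 1)*(m^3 - 7*m - 6) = (m - 5)*(m - 3)*(m - 1)*(m^2 + 3*m + 2) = (m - 5)*(m - 3)*(m - 1)*(m + 2)*(m + 1)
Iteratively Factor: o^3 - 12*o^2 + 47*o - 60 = (o - 4)*(o^2 - 8*o + 15) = (o - 5)*(o - 4)*(o - 3)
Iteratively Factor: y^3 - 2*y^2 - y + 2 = (y + 1)*(y^2 - 3*y + 2) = (y - 2)*(y + 1)*(y - 1)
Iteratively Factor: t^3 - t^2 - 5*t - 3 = (t - 3)*(t^2 + 2*t + 1) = (t - 3)*(t + 1)*(t + 1)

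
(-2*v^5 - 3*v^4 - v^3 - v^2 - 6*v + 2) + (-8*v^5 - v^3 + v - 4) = -10*v^5 - 3*v^4 - 2*v^3 - v^2 - 5*v - 2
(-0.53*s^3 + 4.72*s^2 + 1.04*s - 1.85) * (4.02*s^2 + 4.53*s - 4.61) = -2.1306*s^5 + 16.5735*s^4 + 28.0057*s^3 - 24.485*s^2 - 13.1749*s + 8.5285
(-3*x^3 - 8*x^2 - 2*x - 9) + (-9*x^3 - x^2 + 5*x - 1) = -12*x^3 - 9*x^2 + 3*x - 10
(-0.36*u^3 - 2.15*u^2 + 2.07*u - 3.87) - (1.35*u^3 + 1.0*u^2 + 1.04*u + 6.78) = -1.71*u^3 - 3.15*u^2 + 1.03*u - 10.65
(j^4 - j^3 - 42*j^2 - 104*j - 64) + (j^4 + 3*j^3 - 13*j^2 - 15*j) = 2*j^4 + 2*j^3 - 55*j^2 - 119*j - 64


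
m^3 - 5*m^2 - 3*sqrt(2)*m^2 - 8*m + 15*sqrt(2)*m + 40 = (m - 5)*(m - 4*sqrt(2))*(m + sqrt(2))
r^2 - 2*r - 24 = (r - 6)*(r + 4)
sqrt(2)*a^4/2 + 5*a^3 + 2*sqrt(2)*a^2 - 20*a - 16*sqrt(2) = (a - 2)*(a + sqrt(2))*(a + 4*sqrt(2))*(sqrt(2)*a/2 + sqrt(2))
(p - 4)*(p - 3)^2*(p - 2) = p^4 - 12*p^3 + 53*p^2 - 102*p + 72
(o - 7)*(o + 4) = o^2 - 3*o - 28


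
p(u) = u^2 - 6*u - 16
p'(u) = 2*u - 6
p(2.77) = -24.95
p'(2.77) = -0.46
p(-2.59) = 6.25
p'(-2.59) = -11.18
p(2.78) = -24.95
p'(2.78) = -0.44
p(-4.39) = 29.61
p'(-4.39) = -14.78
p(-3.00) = 11.00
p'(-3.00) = -12.00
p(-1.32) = -6.34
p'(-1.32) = -8.64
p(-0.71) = -11.24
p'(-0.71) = -7.42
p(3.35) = -24.88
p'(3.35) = 0.70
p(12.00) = 56.00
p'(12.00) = 18.00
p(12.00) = 56.00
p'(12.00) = 18.00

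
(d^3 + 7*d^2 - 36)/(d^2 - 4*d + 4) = (d^2 + 9*d + 18)/(d - 2)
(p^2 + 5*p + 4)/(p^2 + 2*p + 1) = (p + 4)/(p + 1)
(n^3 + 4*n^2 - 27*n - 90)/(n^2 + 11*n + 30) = (n^2 - 2*n - 15)/(n + 5)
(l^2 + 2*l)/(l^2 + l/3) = 3*(l + 2)/(3*l + 1)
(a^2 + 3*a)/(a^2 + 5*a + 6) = a/(a + 2)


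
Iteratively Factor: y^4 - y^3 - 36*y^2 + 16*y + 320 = (y + 4)*(y^3 - 5*y^2 - 16*y + 80) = (y + 4)^2*(y^2 - 9*y + 20) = (y - 5)*(y + 4)^2*(y - 4)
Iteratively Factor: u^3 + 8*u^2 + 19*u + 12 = (u + 4)*(u^2 + 4*u + 3) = (u + 1)*(u + 4)*(u + 3)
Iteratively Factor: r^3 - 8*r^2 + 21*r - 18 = (r - 2)*(r^2 - 6*r + 9) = (r - 3)*(r - 2)*(r - 3)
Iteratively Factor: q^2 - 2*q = (q - 2)*(q)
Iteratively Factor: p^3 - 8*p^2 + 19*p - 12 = (p - 4)*(p^2 - 4*p + 3) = (p - 4)*(p - 1)*(p - 3)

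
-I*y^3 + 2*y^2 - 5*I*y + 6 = (y - 2*I)*(y + 3*I)*(-I*y + 1)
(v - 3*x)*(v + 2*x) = v^2 - v*x - 6*x^2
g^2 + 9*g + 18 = (g + 3)*(g + 6)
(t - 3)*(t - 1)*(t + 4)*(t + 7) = t^4 + 7*t^3 - 13*t^2 - 79*t + 84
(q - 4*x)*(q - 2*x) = q^2 - 6*q*x + 8*x^2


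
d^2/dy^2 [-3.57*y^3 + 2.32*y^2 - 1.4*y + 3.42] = 4.64 - 21.42*y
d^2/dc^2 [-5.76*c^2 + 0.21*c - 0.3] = -11.5200000000000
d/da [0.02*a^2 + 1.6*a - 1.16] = 0.04*a + 1.6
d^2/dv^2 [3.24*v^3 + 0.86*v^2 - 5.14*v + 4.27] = 19.44*v + 1.72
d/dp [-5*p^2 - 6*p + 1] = -10*p - 6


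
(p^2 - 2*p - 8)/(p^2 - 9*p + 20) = (p + 2)/(p - 5)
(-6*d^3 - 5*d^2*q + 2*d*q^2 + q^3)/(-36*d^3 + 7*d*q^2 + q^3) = (d + q)/(6*d + q)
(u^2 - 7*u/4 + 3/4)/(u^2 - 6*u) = (4*u^2 - 7*u + 3)/(4*u*(u - 6))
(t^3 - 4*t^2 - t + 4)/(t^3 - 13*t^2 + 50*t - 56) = (t^2 - 1)/(t^2 - 9*t + 14)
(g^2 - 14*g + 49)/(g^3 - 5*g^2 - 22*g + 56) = (g - 7)/(g^2 + 2*g - 8)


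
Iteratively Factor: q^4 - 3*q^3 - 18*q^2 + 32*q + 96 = (q + 3)*(q^3 - 6*q^2 + 32) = (q - 4)*(q + 3)*(q^2 - 2*q - 8) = (q - 4)^2*(q + 3)*(q + 2)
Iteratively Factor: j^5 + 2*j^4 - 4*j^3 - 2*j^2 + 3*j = (j + 1)*(j^4 + j^3 - 5*j^2 + 3*j) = (j - 1)*(j + 1)*(j^3 + 2*j^2 - 3*j) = (j - 1)^2*(j + 1)*(j^2 + 3*j) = j*(j - 1)^2*(j + 1)*(j + 3)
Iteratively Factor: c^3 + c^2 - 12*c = (c + 4)*(c^2 - 3*c) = c*(c + 4)*(c - 3)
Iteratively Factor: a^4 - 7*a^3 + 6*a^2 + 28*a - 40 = (a - 2)*(a^3 - 5*a^2 - 4*a + 20) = (a - 2)^2*(a^2 - 3*a - 10) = (a - 5)*(a - 2)^2*(a + 2)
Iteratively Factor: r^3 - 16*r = (r)*(r^2 - 16) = r*(r - 4)*(r + 4)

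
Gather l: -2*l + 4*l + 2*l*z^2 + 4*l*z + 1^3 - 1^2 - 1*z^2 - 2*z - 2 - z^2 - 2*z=l*(2*z^2 + 4*z + 2) - 2*z^2 - 4*z - 2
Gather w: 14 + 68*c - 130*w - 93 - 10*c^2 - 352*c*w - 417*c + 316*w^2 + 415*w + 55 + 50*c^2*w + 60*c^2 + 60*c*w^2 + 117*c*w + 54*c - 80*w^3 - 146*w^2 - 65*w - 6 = 50*c^2 - 295*c - 80*w^3 + w^2*(60*c + 170) + w*(50*c^2 - 235*c + 220) - 30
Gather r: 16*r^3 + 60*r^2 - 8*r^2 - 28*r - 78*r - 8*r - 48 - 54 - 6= 16*r^3 + 52*r^2 - 114*r - 108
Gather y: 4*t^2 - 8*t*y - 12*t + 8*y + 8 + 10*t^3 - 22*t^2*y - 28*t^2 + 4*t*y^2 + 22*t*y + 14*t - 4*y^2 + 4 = 10*t^3 - 24*t^2 + 2*t + y^2*(4*t - 4) + y*(-22*t^2 + 14*t + 8) + 12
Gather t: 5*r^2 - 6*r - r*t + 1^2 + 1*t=5*r^2 - 6*r + t*(1 - r) + 1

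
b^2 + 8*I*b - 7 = (b + I)*(b + 7*I)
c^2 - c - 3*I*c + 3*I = (c - 1)*(c - 3*I)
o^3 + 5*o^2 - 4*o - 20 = (o - 2)*(o + 2)*(o + 5)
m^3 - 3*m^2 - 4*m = m*(m - 4)*(m + 1)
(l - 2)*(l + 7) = l^2 + 5*l - 14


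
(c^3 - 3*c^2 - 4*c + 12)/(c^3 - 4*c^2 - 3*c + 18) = (c - 2)/(c - 3)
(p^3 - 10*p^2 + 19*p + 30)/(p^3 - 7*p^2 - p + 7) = (p^2 - 11*p + 30)/(p^2 - 8*p + 7)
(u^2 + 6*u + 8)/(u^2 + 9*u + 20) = (u + 2)/(u + 5)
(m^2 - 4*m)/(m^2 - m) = (m - 4)/(m - 1)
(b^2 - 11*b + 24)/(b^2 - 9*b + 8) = (b - 3)/(b - 1)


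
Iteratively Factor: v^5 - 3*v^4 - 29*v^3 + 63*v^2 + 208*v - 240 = (v + 4)*(v^4 - 7*v^3 - v^2 + 67*v - 60) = (v - 5)*(v + 4)*(v^3 - 2*v^2 - 11*v + 12) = (v - 5)*(v - 1)*(v + 4)*(v^2 - v - 12) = (v - 5)*(v - 1)*(v + 3)*(v + 4)*(v - 4)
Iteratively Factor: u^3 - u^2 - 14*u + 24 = (u - 3)*(u^2 + 2*u - 8) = (u - 3)*(u - 2)*(u + 4)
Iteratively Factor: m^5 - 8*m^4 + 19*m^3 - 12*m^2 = (m)*(m^4 - 8*m^3 + 19*m^2 - 12*m) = m*(m - 4)*(m^3 - 4*m^2 + 3*m) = m*(m - 4)*(m - 3)*(m^2 - m) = m^2*(m - 4)*(m - 3)*(m - 1)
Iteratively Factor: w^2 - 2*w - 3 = (w + 1)*(w - 3)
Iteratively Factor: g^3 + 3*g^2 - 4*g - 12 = (g + 2)*(g^2 + g - 6) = (g - 2)*(g + 2)*(g + 3)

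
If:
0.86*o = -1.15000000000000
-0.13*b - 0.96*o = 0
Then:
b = 9.87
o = -1.34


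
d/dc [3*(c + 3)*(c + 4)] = 6*c + 21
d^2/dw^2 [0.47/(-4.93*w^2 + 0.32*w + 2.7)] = (-22.846606*w^2 + 1.482944*w + 0.47*(9.86*w - 0.32)*(19.72*w - 0.64) + 12.51234)/(-4.93*w^2 + 0.32*w + 2.7)^3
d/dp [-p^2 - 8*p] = -2*p - 8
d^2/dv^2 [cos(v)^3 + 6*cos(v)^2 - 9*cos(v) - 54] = 33*cos(v)/4 - 12*cos(2*v) - 9*cos(3*v)/4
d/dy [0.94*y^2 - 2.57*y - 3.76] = 1.88*y - 2.57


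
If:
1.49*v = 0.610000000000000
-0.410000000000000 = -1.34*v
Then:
No Solution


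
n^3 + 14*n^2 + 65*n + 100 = (n + 4)*(n + 5)^2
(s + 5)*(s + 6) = s^2 + 11*s + 30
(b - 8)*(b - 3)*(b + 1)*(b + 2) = b^4 - 8*b^3 - 7*b^2 + 50*b + 48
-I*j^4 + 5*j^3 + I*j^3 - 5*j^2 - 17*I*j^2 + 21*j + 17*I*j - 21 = (j - 3*I)*(j + I)*(j + 7*I)*(-I*j + I)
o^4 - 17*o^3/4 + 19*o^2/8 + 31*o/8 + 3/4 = (o - 3)*(o - 2)*(o + 1/4)*(o + 1/2)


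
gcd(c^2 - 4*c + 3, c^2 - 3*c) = c - 3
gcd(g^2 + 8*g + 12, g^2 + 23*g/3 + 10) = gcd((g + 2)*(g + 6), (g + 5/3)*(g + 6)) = g + 6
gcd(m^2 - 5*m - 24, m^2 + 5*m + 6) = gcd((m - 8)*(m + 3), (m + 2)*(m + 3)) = m + 3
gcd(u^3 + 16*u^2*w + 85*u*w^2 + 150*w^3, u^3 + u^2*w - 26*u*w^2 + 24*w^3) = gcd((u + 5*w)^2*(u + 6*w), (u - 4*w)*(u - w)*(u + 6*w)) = u + 6*w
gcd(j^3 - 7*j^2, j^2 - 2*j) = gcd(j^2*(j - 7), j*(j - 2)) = j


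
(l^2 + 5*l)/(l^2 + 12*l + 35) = l/(l + 7)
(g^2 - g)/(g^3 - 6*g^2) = (g - 1)/(g*(g - 6))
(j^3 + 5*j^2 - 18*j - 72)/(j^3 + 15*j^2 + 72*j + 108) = (j - 4)/(j + 6)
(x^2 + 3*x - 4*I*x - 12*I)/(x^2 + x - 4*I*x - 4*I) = (x + 3)/(x + 1)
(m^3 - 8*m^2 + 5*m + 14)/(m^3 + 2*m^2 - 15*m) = (m^3 - 8*m^2 + 5*m + 14)/(m*(m^2 + 2*m - 15))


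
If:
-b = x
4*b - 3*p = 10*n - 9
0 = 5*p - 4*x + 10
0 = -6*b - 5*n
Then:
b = -75/92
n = 45/46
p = -31/23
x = 75/92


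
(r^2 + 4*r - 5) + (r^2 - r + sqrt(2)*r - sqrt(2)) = 2*r^2 + sqrt(2)*r + 3*r - 5 - sqrt(2)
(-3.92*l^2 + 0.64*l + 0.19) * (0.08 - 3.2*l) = 12.544*l^3 - 2.3616*l^2 - 0.5568*l + 0.0152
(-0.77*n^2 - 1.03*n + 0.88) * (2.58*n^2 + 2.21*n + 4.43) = -1.9866*n^4 - 4.3591*n^3 - 3.417*n^2 - 2.6181*n + 3.8984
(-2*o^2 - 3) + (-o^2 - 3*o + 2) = -3*o^2 - 3*o - 1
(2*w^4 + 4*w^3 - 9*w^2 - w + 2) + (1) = 2*w^4 + 4*w^3 - 9*w^2 - w + 3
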